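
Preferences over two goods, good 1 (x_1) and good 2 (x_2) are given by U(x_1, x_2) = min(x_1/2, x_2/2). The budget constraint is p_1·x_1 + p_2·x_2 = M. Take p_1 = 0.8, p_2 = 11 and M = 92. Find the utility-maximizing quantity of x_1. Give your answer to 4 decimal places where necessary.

x_1* = 7.7966

Leontief preferences: the optimum is at the kink where x_1/2 = x_2/2, i.e. x_2 = x_1.
Budget: p_1·x_1 + p_2·x_1 = M, so (2·p_1 + 2·p_2)·x_1 = 2·M.
Demand: x_1*(p_1,p_2,M) = 2·M/(2·p_1 + 2·p_2), x_2* = 2·M/(2·p_1 + 2·p_2).
Here 2·0.8 + 2·11 = 23.6, giving x_1* = 7.7966.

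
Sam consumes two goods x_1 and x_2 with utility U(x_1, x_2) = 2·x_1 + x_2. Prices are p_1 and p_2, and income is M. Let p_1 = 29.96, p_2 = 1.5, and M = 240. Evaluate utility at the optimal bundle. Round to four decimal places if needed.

V = 160

Linear utility — the consumer picks whichever good has higher MU/price: 2/29.96 = 0.0668 vs 1/1.5 = 0.6667.
x_2 gives more utility per dollar, so spend all income on x_2: x_2* = M/p_2, x_1* = 0.
Numerically: x_1* = 0, x_2* = 160.
Utility at the optimum: U(0, 160) = 160.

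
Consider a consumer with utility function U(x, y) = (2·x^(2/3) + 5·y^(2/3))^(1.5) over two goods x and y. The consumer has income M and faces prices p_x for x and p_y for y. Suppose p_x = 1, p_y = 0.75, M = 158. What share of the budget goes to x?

MRS = MU_x/MU_y = (2/5)·(y/x)^(1/3). Set equal to p_x/p_y.
Solve for the ratio: y/x = [(5/2)·p_x/p_y]^(3).
Substitute y = (y/x)·x into the budget: x* = M/(p_x + p_y·(y/x)).
Numerically y/x = 37.037037, so x* = 158/(1 + 0.75·37.037037) = 5.4903 and y* = 37.037037·5.4903 = 203.3462.
Expenditure on x: 1·5.4903 = 5.4903; share = 0.0347.

share on x = 0.0347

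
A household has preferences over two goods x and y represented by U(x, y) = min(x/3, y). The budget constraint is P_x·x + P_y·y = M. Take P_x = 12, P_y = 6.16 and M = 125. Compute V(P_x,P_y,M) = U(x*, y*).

With perfect complements, no substitution: consume in ratio x:y = 3:1.
Budget: P_x·x + P_y·(1/3)·x = M, so (3·P_x + P_y)·x = 3·M.
Demand: x*(P_x,P_y,M) = 3·M/(3·P_x + P_y), y* = M/(3·P_x + P_y).
Here 3·12 + 6.16 = 42.16, giving x* = 8.8947 and y* = 2.9649.
Utility at the optimum: U(8.8947, 2.9649) = 2.9649.

V = 2.9649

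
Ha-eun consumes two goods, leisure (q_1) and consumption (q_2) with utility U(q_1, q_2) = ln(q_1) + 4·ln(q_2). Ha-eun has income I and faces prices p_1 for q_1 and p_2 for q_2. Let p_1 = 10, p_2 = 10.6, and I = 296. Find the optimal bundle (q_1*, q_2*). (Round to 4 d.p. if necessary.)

q_1* = 5.92, q_2* = 22.3396

At p_1=10, p_2=10.6, I=296: q_1* = 0.2·296/10 = 5.92, q_2* = 22.3396.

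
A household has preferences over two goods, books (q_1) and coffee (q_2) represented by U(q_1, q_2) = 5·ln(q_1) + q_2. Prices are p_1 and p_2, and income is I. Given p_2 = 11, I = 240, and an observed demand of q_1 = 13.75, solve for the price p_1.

p_1 = 4

MU_q_1 = 5/q_1, MU_q_2 = 1. Tangency: 5/q_1 = p_1/p_2.
So q_1*(p_1,p_2) = 5·p_2/p_1, independent of income; and q_2* = (I − 5·p_2)/p_2.
Set q_1* = 13.75 in the demand function and solve for p_1: p_1 = 4.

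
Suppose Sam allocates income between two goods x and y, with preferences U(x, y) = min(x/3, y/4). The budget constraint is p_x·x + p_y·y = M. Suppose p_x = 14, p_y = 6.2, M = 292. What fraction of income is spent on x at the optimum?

Demand: x*(p_x,p_y,M) = 3·M/(3·p_x + 4·p_y), y* = 4·M/(3·p_x + 4·p_y).
Here 3·14 + 4·6.2 = 66.8, giving x* = 13.1138 and y* = 17.485.
Expenditure on x: 14·13.1138 = 183.5928; share = 0.6287.

share on x = 0.6287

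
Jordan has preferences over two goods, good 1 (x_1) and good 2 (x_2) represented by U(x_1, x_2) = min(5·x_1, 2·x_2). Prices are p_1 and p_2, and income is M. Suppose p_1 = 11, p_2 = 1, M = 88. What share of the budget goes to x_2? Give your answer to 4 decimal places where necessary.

share on x_2 = 0.1852

With perfect complements, no substitution: consume in ratio x_1:x_2 = 2:5.
Budget: p_1·x_1 + p_2·(5/2)·x_1 = M, so (2·p_1 + 5·p_2)·x_1 = 2·M.
Demand: x_1*(p_1,p_2,M) = 2·M/(2·p_1 + 5·p_2), x_2* = 5·M/(2·p_1 + 5·p_2).
Here 2·11 + 5·1 = 27, giving x_1* = 6.5185 and x_2* = 16.2963.
Expenditure on x_2: 1·16.2963 = 16.2963; share = 0.1852.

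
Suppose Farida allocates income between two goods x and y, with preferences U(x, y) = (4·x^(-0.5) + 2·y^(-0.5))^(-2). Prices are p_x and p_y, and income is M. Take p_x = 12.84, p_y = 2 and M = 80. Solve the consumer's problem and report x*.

MU_x ∝ 4·x^(-1.5), MU_y ∝ 2·y^(-1.5), so MRS = 2·(y/x)^(1.5) = p_x/p_y.
Hence y/x = ((1/2)·p_x/p_y)^(1/(1.5)), i.e. raised to the 2/3 power.
Substitute y = (y/x)·x into the budget: x* = M/(p_x + p_y·(y/x)).
Numerically y/x = 2.176056, so x* = 80/(12.84 + 2·2.176056) = 4.6533.

x* = 4.6533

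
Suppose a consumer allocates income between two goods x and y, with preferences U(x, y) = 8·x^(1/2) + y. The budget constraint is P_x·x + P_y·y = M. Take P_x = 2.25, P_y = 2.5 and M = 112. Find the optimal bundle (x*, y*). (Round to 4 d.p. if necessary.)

Utility is quasi-linear in y; the FOC for x is 4/√x = P_x/P_y.
Thus x* = (4·P_y/P_x)² — independent of M — with the rest of income spent on y.
Plugging in: x* = (4·2.5/2.25)² = 19.7531, y* = 27.0222.

x* = 19.7531, y* = 27.0222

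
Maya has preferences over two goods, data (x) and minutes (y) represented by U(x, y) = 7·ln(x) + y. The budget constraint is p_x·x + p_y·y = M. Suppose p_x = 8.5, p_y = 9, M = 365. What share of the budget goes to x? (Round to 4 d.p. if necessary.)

share on x = 0.1726

Set MRS = p_x/p_y: (7/x)/1 = p_x/p_y.
So x*(p_x,p_y) = 7·p_y/p_x, independent of income; and y* = (M − 7·p_y)/p_y.
At the given prices: x* = 7·9/8.5 = 7.4118, and y* = 33.5556.
Expenditure on x: 8.5·7.4118 = 63; share = 0.1726.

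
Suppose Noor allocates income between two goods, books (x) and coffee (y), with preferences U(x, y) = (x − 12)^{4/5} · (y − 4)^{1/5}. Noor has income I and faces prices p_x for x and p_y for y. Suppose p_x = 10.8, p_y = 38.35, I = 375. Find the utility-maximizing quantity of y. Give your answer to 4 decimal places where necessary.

This is Cobb-Douglas in (x−12, y−4): tangency gives 0.8·p_y·(y−4) = 0.2·p_x·(x−12).
After buying the subsistence bundle (12, 4), a share 0.8 of the remaining income goes to x: x* = 12 + 0.8·(I − 12p_x − 4p_y)/p_x.
Discretionary income = 375 − 12·10.8 − 4·38.35 = 92; y* = 4 + 0.2·92/38.35 = 4.4798.

y* = 4.4798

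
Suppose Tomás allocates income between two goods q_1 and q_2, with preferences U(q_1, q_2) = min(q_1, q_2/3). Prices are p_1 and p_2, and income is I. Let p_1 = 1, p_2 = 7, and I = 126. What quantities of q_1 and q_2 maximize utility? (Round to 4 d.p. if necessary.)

q_1* = 5.7273, q_2* = 17.1818

Leontief preferences: the optimum is at the kink where q_1/1 = q_2/3, i.e. q_2 = 3·q_1.
Budget: p_1·q_1 + p_2·3·q_1 = I, so (p_1 + 3·p_2)·q_1 = I.
Demand: q_1*(p_1,p_2,I) = I/(p_1 + 3·p_2), q_2* = 3·I/(p_1 + 3·p_2).
Here 1 + 3·7 = 22, giving q_1* = 5.7273 and q_2* = 17.1818.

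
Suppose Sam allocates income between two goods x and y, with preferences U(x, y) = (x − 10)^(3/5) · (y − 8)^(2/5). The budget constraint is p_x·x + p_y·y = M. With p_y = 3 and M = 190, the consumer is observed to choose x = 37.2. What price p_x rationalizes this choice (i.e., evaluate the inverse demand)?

This is Cobb-Douglas in (x−10, y−8): tangency gives 0.6·p_y·(y−8) = 0.4·p_x·(x−10).
Substituting into the budget: x* = 10 + 0.6·(M − 10·p_x − 8·p_y)/p_x, and y* = 8 + 0.4·(…)/p_y.
Set x* = 37.2 in the demand function and solve for p_x: p_x = 3.

p_x = 3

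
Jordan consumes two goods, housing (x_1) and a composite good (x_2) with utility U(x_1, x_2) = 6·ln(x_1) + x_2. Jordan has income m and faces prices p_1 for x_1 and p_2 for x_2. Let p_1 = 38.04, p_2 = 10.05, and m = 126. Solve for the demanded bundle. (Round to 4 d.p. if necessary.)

x_1* = 1.5852, x_2* = 6.5373

MU_x_1 = 6/x_1, MU_x_2 = 1. Tangency: 6/x_1 = p_1/p_2.
So x_1*(p_1,p_2) = 6·p_2/p_1, independent of income; and x_2* = (m − 6·p_2)/p_2.
At the given prices: x_1* = 6·10.05/38.04 = 1.5852, and x_2* = 6.5373.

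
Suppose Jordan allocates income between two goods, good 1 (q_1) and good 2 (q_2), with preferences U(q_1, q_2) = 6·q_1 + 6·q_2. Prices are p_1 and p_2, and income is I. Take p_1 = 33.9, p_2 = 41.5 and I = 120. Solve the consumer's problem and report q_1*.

Perfect substitutes: compare marginal utility per dollar. 6/p_1 vs 6/p_2 → 0.177 vs 0.1446.
q_1 gives more utility per dollar, so spend all income on q_1: q_1* = I/p_1, q_2* = 0.
Numerically: q_1* = 3.5398, q_2* = 0.

q_1* = 3.5398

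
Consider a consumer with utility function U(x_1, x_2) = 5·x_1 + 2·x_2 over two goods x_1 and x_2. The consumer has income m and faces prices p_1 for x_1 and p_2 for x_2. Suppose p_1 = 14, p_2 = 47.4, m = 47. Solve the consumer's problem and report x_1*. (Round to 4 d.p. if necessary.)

x_1* = 3.3571

x_1 gives more utility per dollar, so spend all income on x_1: x_1* = m/p_1, x_2* = 0.
Numerically: x_1* = 3.3571, x_2* = 0.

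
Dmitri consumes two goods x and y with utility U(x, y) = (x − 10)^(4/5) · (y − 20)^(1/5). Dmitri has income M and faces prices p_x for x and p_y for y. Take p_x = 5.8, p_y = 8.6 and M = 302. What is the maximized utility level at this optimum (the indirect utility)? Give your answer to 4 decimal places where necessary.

After buying the subsistence bundle (10, 20), a share 0.8 of the remaining income goes to x: x* = 10 + 0.8·(M − 10p_x − 20p_y)/p_x.
Discretionary income = 302 − 10·5.8 − 20·8.6 = 72; x* = 10 + 0.8·72/5.8 = 19.931; y* = 20 + 0.2·72/8.6 = 21.6744.
Utility at the optimum: U(19.931, 21.6744) = 6.9561.

V = 6.9561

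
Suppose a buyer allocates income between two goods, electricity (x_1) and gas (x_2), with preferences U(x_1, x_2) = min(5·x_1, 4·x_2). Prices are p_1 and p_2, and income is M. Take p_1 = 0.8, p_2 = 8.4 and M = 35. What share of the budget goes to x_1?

share on x_1 = 0.0708

Leontief preferences: the optimum is at the kink where x_1/4 = x_2/5, i.e. x_2 = (5/4)·x_1.
Budget: p_1·x_1 + p_2·(5/4)·x_1 = M, so (4·p_1 + 5·p_2)·x_1 = 4·M.
Demand: x_1*(p_1,p_2,M) = 4·M/(4·p_1 + 5·p_2), x_2* = 5·M/(4·p_1 + 5·p_2).
Here 4·0.8 + 5·8.4 = 45.2, giving x_1* = 3.0973 and x_2* = 3.8717.
Expenditure on x_1: 0.8·3.0973 = 2.4779; share = 0.0708.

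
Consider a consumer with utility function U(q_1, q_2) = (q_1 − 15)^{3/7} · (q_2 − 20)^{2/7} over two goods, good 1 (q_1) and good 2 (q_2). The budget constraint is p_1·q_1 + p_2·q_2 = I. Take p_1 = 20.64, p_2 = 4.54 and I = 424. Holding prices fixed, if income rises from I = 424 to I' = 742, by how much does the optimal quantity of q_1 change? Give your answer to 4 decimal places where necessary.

Δq_1* = 9.2442

This is Cobb-Douglas in (q_1−15, q_2−20): tangency gives 3/7·p_2·(q_2−20) = 2/7·p_1·(q_1−15).
After buying the subsistence bundle (15, 20), a share 0.6 of the remaining income goes to q_1: q_1* = 15 + 0.6·(I − 15p_1 − 20p_2)/p_1.
Discretionary income = 424 − 15·20.64 − 20·4.54 = 23.6; q_1* = 15 + 0.6·23.6/20.64 = 15.686.
At I' = 742: q_1* = 24.9302. Change: 24.9302 − 15.686 = 9.2442.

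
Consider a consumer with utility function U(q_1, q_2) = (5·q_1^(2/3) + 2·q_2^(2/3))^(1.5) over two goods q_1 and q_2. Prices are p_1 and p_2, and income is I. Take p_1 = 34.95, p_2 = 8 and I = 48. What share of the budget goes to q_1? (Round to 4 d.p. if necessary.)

share on q_1 = 0.4501

With the ratio pinned down, the budget gives q_1* = I/(p_1 + p_2·(q_2/q_1)) and q_2* = (q_2/q_1)·q_1*.
Numerically q_2/q_1 = 5.336439, so q_1* = 48/(34.95 + 8·5.336439) = 0.6182 and q_2* = 5.336439·0.6182 = 3.2991.
Expenditure on q_1: 34.95·0.6182 = 21.607; share = 0.4501.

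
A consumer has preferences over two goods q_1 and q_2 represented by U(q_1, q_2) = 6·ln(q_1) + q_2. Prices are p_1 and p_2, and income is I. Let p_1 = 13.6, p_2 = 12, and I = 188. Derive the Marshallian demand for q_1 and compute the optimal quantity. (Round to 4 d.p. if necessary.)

Set MRS = p_1/p_2: (6/q_1)/1 = p_1/p_2.
So q_1*(p_1,p_2) = 6·p_2/p_1, independent of income; and q_2* = (I − 6·p_2)/p_2.
At the given prices: q_1* = 6·12/13.6 = 5.2941.

q_1* = 5.2941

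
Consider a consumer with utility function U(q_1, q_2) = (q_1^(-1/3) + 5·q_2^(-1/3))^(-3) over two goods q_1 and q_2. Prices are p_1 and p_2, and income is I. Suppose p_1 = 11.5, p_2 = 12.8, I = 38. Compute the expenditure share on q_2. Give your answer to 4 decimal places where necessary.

From the CES first-order condition, (1/5)·(q_2/q_1)^(4/3) = p_1/p_2.
Hence q_2/q_1 = (5·p_1/p_2)^(1/(4/3)), i.e. raised to the 0.75 power.
Substitute q_2 = (q_2/q_1)·q_1 into the budget: q_1* = I/(p_1 + p_2·(q_2/q_1)).
Numerically q_2/q_1 = 3.085627, so q_1* = 38/(11.5 + 12.8·3.085627) = 0.7452 and q_2* = 3.085627·0.7452 = 2.2993.
Expenditure on q_2: 12.8·2.2993 = 29.4307; share = 0.7745.

share on q_2 = 0.7745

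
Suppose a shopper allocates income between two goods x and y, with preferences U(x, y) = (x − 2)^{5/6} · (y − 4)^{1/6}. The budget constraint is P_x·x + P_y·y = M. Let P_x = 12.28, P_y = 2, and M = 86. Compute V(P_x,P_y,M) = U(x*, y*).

V = 3.7528

MRS = 5·(y−4)/(x−2). Tangency with P_x/P_y gives y−4 = (1/5)·(P_x/P_y)·(x−2).
Substituting into the budget: x* = 2 + 5/6·(M − 2·P_x − 4·P_y)/P_x, and y* = 4 + 1/6·(…)/P_y.
Discretionary income = 86 − 2·12.28 − 4·2 = 53.44; x* = 2 + 5/6·53.44/12.28 = 5.6265; y* = 4 + 1/6·53.44/2 = 8.4533.
Utility at the optimum: U(5.6265, 8.4533) = 3.7528.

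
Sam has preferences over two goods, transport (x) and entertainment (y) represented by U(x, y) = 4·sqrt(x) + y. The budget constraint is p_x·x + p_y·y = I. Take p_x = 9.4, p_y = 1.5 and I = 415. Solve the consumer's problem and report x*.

Solve: √x = 2·p_y/p_x, so x*(p_x,p_y) = (2·p_y/p_x)², and y* = (I − p_x·x*)/p_y.
Plugging in: x* = (2·1.5/9.4)² = 0.1019.

x* = 0.1019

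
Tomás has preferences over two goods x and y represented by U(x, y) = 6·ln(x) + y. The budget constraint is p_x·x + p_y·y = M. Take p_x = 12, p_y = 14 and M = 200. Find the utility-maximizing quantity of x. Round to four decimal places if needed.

MU_x = 6/x, MU_y = 1. Tangency: 6/x = p_x/p_y.
So x*(p_x,p_y) = 6·p_y/p_x, independent of income; and y* = (M − 6·p_y)/p_y.
At the given prices: x* = 6·14/12 = 7.

x* = 7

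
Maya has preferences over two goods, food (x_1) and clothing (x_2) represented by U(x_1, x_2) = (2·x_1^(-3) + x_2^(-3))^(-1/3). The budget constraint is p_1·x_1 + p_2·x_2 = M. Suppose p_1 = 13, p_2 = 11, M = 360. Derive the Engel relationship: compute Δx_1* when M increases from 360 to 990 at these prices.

Δx_1* = 27.8215

Numerically x_2/x_1 = 0.876759, so x_1* = 360/(13 + 11·0.876759) = 15.898.
At M' = 990: x_1* = 43.7195. Change: 43.7195 − 15.898 = 27.8215.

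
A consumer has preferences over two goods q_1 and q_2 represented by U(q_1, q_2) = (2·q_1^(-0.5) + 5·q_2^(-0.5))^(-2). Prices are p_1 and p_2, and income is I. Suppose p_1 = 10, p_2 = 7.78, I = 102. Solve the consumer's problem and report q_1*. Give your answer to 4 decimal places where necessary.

q_1* = 3.786

MRS = MU_q_1/MU_q_2 = (2/5)·(q_2/q_1)^(1.5). Set equal to p_1/p_2.
Solve for the ratio: q_2/q_1 = [(5/2)·p_1/p_2]^(2/3).
Substitute q_2 = (q_2/q_1)·q_1 into the budget: q_1* = I/(p_1 + p_2·(q_2/q_1)).
Numerically q_2/q_1 = 2.177577, so q_1* = 102/(10 + 7.78·2.177577) = 3.786.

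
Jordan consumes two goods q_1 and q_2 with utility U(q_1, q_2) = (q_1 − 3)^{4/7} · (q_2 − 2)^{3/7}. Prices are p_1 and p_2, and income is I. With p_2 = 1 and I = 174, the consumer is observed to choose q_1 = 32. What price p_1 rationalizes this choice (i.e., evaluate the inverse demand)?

Let q_1' = q_1−3, q_2' = q_2−2. MRS = (4/3)·q_2'/q_1' = p_1/p_2.
Substituting into the budget: q_1* = 3 + 4/7·(I − 3·p_1 − 2·p_2)/p_1, and q_2* = 2 + 3/7·(…)/p_2.
Set q_1* = 32 in the demand function and solve for p_1: p_1 = 3.2.

p_1 = 3.2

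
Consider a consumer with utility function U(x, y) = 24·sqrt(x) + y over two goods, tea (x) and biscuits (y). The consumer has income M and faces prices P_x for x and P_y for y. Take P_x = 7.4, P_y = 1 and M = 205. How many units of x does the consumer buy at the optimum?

Set MRS = P_x/P_y: 12·x^(−1/2) = P_x/P_y.
Thus x* = (12·P_y/P_x)² — independent of M — with the rest of income spent on y.
Plugging in: x* = (12·1/7.4)² = 2.6297.

x* = 2.6297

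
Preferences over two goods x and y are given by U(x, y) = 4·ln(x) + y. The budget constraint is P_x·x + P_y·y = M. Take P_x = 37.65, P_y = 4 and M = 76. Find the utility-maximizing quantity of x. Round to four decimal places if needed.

So x*(P_x,P_y) = 4·P_y/P_x, independent of income; and y* = (M − 4·P_y)/P_y.
At the given prices: x* = 4·4/37.65 = 0.425.

x* = 0.425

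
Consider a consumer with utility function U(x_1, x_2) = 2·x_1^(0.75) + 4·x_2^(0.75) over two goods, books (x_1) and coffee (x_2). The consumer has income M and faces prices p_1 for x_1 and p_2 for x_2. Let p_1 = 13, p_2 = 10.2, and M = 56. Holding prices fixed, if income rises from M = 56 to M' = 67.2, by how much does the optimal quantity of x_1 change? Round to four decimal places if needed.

Δx_1* = 0.0252

MU_x_1 ∝ 2·x_1^(-0.25), MU_x_2 ∝ 4·x_2^(-0.25), so MRS = (1/2)·(x_2/x_1)^(0.25) = p_1/p_2.
Solve for the ratio: x_2/x_1 = [2·p_1/p_2]^(4).
Substitute x_2 = (x_2/x_1)·x_1 into the budget: x_1* = M/(p_1 + p_2·(x_2/x_1)).
Numerically x_2/x_1 = 42.217519, so x_1* = 56/(13 + 10.2·42.217519) = 0.1262.
At M' = 67.2: x_1* = 0.1515. Change: 0.1515 − 0.1262 = 0.0252.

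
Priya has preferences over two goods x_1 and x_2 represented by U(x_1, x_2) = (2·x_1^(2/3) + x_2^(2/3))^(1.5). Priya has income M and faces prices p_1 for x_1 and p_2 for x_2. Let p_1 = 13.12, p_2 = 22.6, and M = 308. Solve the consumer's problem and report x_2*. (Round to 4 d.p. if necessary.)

x_2* = 0.5509

From the CES first-order condition, 2·(x_2/x_1)^(1/3) = p_1/p_2.
Solve for the ratio: x_2/x_1 = [(1/2)·p_1/p_2]^(3).
With the ratio pinned down, the budget gives x_1* = M/(p_1 + p_2·(x_2/x_1)) and x_2* = (x_2/x_1)·x_1*.
Numerically x_2/x_1 = 0.024456, so x_1* = 308/(13.12 + 22.6·0.024456) = 22.5266 and x_2* = 0.024456·22.5266 = 0.5509.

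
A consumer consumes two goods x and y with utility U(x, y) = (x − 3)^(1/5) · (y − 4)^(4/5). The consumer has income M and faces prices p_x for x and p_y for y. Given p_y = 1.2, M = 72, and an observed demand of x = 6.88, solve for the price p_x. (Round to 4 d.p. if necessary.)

MRS = (1/4)·(y−4)/(x−3). Tangency with p_x/p_y gives y−4 = 4·(p_x/p_y)·(x−3).
Substituting into the budget: x* = 3 + 0.2·(M − 3·p_x − 4·p_y)/p_x, and y* = 4 + 0.8·(…)/p_y.
Set x* = 6.88 in the demand function and solve for p_x: p_x = 3.

p_x = 3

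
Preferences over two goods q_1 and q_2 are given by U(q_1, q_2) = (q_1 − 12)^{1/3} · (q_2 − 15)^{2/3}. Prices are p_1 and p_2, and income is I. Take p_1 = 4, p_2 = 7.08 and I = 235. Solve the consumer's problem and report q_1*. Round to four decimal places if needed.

q_1* = 18.7333

MRS = (1/2)·(q_2−15)/(q_1−12). Tangency with p_1/p_2 gives q_2−15 = 2·(p_1/p_2)·(q_1−12).
After buying the subsistence bundle (12, 15), a share 1/3 of the remaining income goes to q_1: q_1* = 12 + 1/3·(I − 12p_1 − 15p_2)/p_1.
Discretionary income = 235 − 12·4 − 15·7.08 = 80.8; q_1* = 12 + 1/3·80.8/4 = 18.7333.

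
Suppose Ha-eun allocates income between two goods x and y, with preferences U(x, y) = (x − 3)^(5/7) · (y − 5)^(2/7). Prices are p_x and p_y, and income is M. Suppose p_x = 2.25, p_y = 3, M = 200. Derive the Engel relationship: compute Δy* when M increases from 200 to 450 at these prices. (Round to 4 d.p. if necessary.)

This is Cobb-Douglas in (x−3, y−5): tangency gives 5/7·p_y·(y−5) = 2/7·p_x·(x−3).
After buying the subsistence bundle (3, 5), a share 5/7 of the remaining income goes to x: x* = 3 + 5/7·(M − 3p_x − 5p_y)/p_x.
Discretionary income = 200 − 3·2.25 − 5·3 = 178.25; y* = 5 + 2/7·178.25/3 = 21.9762.
At M' = 450: y* = 45.7857. Change: 45.7857 − 21.9762 = 23.8095.

Δy* = 23.8095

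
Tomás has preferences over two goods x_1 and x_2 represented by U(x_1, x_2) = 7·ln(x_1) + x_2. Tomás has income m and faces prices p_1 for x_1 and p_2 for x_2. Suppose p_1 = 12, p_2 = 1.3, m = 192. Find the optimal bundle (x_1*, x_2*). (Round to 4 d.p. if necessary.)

So x_1*(p_1,p_2) = 7·p_2/p_1, independent of income; and x_2* = (m − 7·p_2)/p_2.
At the given prices: x_1* = 7·1.3/12 = 0.7583, and x_2* = 140.6923.

x_1* = 0.7583, x_2* = 140.6923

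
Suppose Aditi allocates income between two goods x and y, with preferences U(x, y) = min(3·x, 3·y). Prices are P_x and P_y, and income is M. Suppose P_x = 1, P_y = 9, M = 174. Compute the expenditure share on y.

share on y = 0.9

Here 3·1 + 3·9 = 30, giving x* = 17.4 and y* = 17.4.
Expenditure on y: 9·17.4 = 156.6; share = 0.9.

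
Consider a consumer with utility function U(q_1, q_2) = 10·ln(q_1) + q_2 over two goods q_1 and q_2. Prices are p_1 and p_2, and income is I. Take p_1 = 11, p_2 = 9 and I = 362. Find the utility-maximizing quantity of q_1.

MU_q_1 = 10/q_1, MU_q_2 = 1. Tangency: 10/q_1 = p_1/p_2.
So q_1*(p_1,p_2) = 10·p_2/p_1, independent of income; and q_2* = (I − 10·p_2)/p_2.
At the given prices: q_1* = 10·9/11 = 8.1818.

q_1* = 8.1818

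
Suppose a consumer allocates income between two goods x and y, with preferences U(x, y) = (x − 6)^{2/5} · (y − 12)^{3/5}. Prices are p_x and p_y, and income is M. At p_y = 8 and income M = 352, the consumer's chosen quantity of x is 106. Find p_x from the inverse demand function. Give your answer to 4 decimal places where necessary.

This is Cobb-Douglas in (x−6, y−12): tangency gives 0.4·p_y·(y−12) = 0.6·p_x·(x−6).
After buying the subsistence bundle (6, 12), a share 0.4 of the remaining income goes to x: x* = 6 + 0.4·(M − 6p_x − 12p_y)/p_x.
Set x* = 106 in the demand function and solve for p_x: p_x = 1.

p_x = 1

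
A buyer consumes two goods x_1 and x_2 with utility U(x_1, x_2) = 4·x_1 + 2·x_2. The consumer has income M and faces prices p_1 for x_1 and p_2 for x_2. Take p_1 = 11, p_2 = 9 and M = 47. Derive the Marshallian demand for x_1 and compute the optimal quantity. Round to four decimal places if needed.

Perfect substitutes: compare marginal utility per dollar. 4/p_1 vs 2/p_2 → 0.3636 vs 0.2222.
x_1 gives more utility per dollar, so spend all income on x_1: x_1* = M/p_1, x_2* = 0.
Numerically: x_1* = 4.2727, x_2* = 0.

x_1* = 4.2727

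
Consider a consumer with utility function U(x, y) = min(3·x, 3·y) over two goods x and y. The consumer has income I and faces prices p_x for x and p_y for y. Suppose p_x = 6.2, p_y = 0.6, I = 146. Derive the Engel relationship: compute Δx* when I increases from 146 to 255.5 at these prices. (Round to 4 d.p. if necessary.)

Δx* = 16.1029

With perfect complements, no substitution: consume in ratio x:y = 3:3.
Budget: p_x·x + p_y·x = I, so (3·p_x + 3·p_y)·x = 3·I.
Demand: x*(p_x,p_y,I) = 3·I/(3·p_x + 3·p_y), y* = 3·I/(3·p_x + 3·p_y).
Here 3·6.2 + 3·0.6 = 20.4, giving x* = 21.4706.
At I' = 255.5: x* = 37.5735. Change: 37.5735 − 21.4706 = 16.1029.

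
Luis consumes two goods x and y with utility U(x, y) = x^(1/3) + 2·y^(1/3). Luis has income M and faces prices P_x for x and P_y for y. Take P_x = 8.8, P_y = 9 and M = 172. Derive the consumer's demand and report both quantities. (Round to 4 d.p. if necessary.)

From the CES first-order condition, (1/2)·(y/x)^(2/3) = P_x/P_y.
Hence y/x = (2·P_x/P_y)^(1/(2/3)), i.e. raised to the 1.5 power.
With the ratio pinned down, the budget gives x* = M/(P_x + P_y·(y/x)) and y* = (y/x)·x*.
Numerically y/x = 2.734672, so x* = 172/(8.8 + 9·2.734672) = 5.1478 and y* = 2.734672·5.1478 = 14.0777.

x* = 5.1478, y* = 14.0777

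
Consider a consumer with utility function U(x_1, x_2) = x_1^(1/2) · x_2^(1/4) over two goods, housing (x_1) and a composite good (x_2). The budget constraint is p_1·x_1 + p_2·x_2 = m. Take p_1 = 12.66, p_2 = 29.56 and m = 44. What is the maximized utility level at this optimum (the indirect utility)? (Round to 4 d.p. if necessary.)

Tangency: MRS = 2·x_2/x_1 = p_1/p_2.
Rearranging, p_2·x_2 = (1/2)·p_1·x_1. Substituting into the budget gives p_1·x_1·(1 + (1/2)) = m.
Demand: x_1*(p_1,p_2,m) = 2/3·m/p_1 and x_2* = 1/3·m/p_2.
At p_1=12.66, p_2=29.56, m=44: x_1* = 2/3·44/12.66 = 2.317, x_2* = 0.4962.
Utility at the optimum: U(2.317, 0.4962) = 1.2775.

V = 1.2775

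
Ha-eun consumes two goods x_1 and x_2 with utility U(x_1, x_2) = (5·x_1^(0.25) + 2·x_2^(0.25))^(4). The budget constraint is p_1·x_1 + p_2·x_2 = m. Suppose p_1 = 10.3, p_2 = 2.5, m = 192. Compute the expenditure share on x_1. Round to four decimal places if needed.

share on x_1 = 0.6791

Substitute x_2 = (x_2/x_1)·x_1 into the budget: x_1* = m/(p_1 + p_2·(x_2/x_1)).
Numerically x_2/x_1 = 1.946598, so x_1* = 192/(10.3 + 2.5·1.946598) = 12.6595 and x_2* = 1.946598·12.6595 = 24.6429.
Expenditure on x_1: 10.3·12.6595 = 130.3927; share = 0.6791.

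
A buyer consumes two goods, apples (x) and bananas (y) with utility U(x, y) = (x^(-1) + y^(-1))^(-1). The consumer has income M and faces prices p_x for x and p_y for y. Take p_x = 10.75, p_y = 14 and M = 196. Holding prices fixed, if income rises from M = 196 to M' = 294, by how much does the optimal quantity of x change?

Δx* = 4.2576

From the CES first-order condition, (y/x)^(2) = p_x/p_y.
Solve for the ratio: y/x = [p_x/p_y]^(0.5).
With the ratio pinned down, the budget gives x* = M/(p_x + p_y·(y/x)) and y* = (y/x)·x*.
Numerically y/x = 0.876275, so x* = 196/(10.75 + 14·0.876275) = 8.5151.
At M' = 294: x* = 12.7727. Change: 12.7727 − 8.5151 = 4.2576.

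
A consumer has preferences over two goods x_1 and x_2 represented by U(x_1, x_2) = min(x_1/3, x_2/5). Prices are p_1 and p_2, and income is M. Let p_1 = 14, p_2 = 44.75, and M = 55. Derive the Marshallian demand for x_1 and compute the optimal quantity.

With perfect complements, no substitution: consume in ratio x_1:x_2 = 3:5.
Budget: p_1·x_1 + p_2·(5/3)·x_1 = M, so (3·p_1 + 5·p_2)·x_1 = 3·M.
Demand: x_1*(p_1,p_2,M) = 3·M/(3·p_1 + 5·p_2), x_2* = 5·M/(3·p_1 + 5·p_2).
Here 3·14 + 5·44.75 = 265.75, giving x_1* = 0.6209.

x_1* = 0.6209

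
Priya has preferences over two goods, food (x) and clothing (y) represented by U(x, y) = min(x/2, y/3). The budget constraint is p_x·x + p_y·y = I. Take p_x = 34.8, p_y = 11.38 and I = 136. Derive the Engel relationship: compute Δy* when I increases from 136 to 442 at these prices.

With perfect complements, no substitution: consume in ratio x:y = 2:3.
Budget: p_x·x + p_y·(3/2)·x = I, so (2·p_x + 3·p_y)·x = 2·I.
Demand: x*(p_x,p_y,I) = 2·I/(2·p_x + 3·p_y), y* = 3·I/(2·p_x + 3·p_y).
Here 2·34.8 + 3·11.38 = 103.74, giving y* = 3.9329.
At I' = 442: y* = 12.782. Change: 12.782 − 3.9329 = 8.849.

Δy* = 8.849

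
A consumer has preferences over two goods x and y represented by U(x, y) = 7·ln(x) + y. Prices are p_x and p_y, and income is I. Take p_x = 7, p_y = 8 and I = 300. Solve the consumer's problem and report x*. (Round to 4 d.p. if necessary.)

x* = 8

Set MRS = p_x/p_y: (7/x)/1 = p_x/p_y.
So x*(p_x,p_y) = 7·p_y/p_x, independent of income; and y* = (I − 7·p_y)/p_y.
At the given prices: x* = 7·8/7 = 8.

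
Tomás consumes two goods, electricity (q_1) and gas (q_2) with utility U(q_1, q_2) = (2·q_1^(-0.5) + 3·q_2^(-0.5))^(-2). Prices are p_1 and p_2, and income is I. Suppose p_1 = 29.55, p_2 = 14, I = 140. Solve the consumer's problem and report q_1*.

From the CES first-order condition, (2/3)·(q_2/q_1)^(1.5) = p_1/p_2.
Hence q_2/q_1 = ((3/2)·p_1/p_2)^(1/(1.5)), i.e. raised to the 2/3 power.
With the ratio pinned down, the budget gives q_1* = I/(p_1 + p_2·(q_2/q_1)) and q_2* = (q_2/q_1)·q_1*.
Numerically q_2/q_1 = 2.156157, so q_1* = 140/(29.55 + 14·2.156157) = 2.3436.

q_1* = 2.3436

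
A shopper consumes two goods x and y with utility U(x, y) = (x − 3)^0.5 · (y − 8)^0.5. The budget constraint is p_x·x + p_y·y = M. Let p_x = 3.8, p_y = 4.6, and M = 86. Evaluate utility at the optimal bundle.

Discretionary income = 86 − 3·3.8 − 8·4.6 = 37.8; x* = 3 + 0.5·37.8/3.8 = 7.9737; y* = 8 + 0.5·37.8/4.6 = 12.1087.
Utility at the optimum: U(7.9737, 12.1087) = 4.5205.

V = 4.5205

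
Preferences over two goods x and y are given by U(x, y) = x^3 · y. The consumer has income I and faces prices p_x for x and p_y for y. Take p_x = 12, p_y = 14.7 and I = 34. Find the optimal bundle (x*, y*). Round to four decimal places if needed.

x* = 2.125, y* = 0.5782

The MRS is 3·y/x. Set MRS = p_x/p_y.
Rearranging, p_y·y = (1/3)·p_x·x. Substituting into the budget gives p_x·x·(1 + (1/3)) = I.
Demand: x*(p_x,p_y,I) = 0.75·I/p_x and y* = 0.25·I/p_y.
At p_x=12, p_y=14.7, I=34: x* = 0.75·34/12 = 2.125, y* = 0.5782.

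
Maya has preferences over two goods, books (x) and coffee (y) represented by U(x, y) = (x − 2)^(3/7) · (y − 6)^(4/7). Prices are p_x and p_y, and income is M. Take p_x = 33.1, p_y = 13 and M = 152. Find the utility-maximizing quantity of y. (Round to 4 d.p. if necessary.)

y* = 6.3429

After buying the subsistence bundle (2, 6), a share 3/7 of the remaining income goes to x: x* = 2 + 3/7·(M − 2p_x − 6p_y)/p_x.
Discretionary income = 152 − 2·33.1 − 6·13 = 7.8; y* = 6 + 4/7·7.8/13 = 6.3429.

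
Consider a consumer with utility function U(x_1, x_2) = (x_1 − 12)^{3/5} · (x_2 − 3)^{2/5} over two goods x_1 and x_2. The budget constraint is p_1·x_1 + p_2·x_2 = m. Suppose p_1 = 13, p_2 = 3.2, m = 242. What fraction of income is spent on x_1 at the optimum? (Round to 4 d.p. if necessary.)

share on x_1 = 0.834

This is Cobb-Douglas in (x_1−12, x_2−3): tangency gives 0.6·p_2·(x_2−3) = 0.4·p_1·(x_1−12).
After buying the subsistence bundle (12, 3), a share 0.6 of the remaining income goes to x_1: x_1* = 12 + 0.6·(m − 12p_1 − 3p_2)/p_1.
Discretionary income = 242 − 12·13 − 3·3.2 = 76.4; x_1* = 12 + 0.6·76.4/13 = 15.5262; x_2* = 3 + 0.4·76.4/3.2 = 12.55.
Expenditure on x_1: 13·15.5262 = 201.84; share = 0.834.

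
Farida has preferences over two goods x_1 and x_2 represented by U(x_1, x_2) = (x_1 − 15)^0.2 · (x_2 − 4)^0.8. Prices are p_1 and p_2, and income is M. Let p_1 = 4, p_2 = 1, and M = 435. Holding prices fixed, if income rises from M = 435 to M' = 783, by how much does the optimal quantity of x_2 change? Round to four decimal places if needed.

Let x_1' = x_1−15, x_2' = x_2−4. MRS = (1/4)·x_2'/x_1' = p_1/p_2.
Substituting into the budget: x_1* = 15 + 0.2·(M − 15·p_1 − 4·p_2)/p_1, and x_2* = 4 + 0.8·(…)/p_2.
Discretionary income = 435 − 15·4 − 4·1 = 371; x_2* = 4 + 0.8·371/1 = 300.8.
At M' = 783: x_2* = 579.2. Change: 579.2 − 300.8 = 278.4.

Δx_2* = 278.4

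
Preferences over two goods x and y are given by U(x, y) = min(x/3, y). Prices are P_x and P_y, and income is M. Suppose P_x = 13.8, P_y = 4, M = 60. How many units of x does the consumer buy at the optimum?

x* = 3.9648

With perfect complements, no substitution: consume in ratio x:y = 3:1.
Budget: P_x·x + P_y·(1/3)·x = M, so (3·P_x + P_y)·x = 3·M.
Demand: x*(P_x,P_y,M) = 3·M/(3·P_x + P_y), y* = M/(3·P_x + P_y).
Here 3·13.8 + 4 = 45.4, giving x* = 3.9648.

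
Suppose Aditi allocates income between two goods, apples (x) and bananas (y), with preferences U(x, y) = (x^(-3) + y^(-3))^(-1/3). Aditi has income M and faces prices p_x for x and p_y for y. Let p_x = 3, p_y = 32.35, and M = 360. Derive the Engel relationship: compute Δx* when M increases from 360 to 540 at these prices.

Substitute y = (y/x)·x into the budget: x* = M/(p_x + p_y·(y/x)).
Numerically y/x = 0.551838, so x* = 360/(3 + 32.35·0.551838) = 17.2646.
At M' = 540: x* = 25.8968. Change: 25.8968 − 17.2646 = 8.6323.

Δx* = 8.6323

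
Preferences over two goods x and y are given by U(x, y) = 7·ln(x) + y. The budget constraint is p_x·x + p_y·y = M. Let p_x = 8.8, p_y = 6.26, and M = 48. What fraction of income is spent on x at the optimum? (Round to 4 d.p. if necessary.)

MU_x = 7/x, MU_y = 1. Tangency: 7/x = p_x/p_y.
So x*(p_x,p_y) = 7·p_y/p_x, independent of income; and y* = (M − 7·p_y)/p_y.
At the given prices: x* = 7·6.26/8.8 = 4.9795, and y* = 0.6677.
Expenditure on x: 8.8·4.9795 = 43.82; share = 0.9129.

share on x = 0.9129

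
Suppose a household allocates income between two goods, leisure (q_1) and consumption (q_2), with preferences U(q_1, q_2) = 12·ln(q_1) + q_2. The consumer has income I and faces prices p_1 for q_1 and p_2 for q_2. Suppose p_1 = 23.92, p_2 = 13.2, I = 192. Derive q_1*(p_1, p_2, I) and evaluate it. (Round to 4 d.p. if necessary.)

q_1* = 6.6221

MU_q_1 = 12/q_1, MU_q_2 = 1. Tangency: 12/q_1 = p_1/p_2.
So q_1*(p_1,p_2) = 12·p_2/p_1, independent of income; and q_2* = (I − 12·p_2)/p_2.
At the given prices: q_1* = 12·13.2/23.92 = 6.6221.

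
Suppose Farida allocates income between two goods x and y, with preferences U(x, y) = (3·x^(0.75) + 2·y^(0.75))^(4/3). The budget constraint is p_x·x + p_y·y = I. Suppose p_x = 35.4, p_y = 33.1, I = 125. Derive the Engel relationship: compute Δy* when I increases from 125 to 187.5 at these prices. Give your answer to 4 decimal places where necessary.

From the CES first-order condition, (3/2)·(y/x)^(0.25) = p_x/p_y.
Hence y/x = ((2/3)·p_x/p_y)^(1/(0.25)), i.e. raised to the 4 power.
Substitute y = (y/x)·x into the budget: x* = I/(p_x + p_y·(y/x)).
Numerically y/x = 0.258426, so x* = 125/(35.4 + 33.1·0.258426) = 2.8439 and y* = 0.258426·2.8439 = 0.7349.
At I' = 187.5: y* = 1.1024. Change: 1.1024 − 0.7349 = 0.3675.

Δy* = 0.3675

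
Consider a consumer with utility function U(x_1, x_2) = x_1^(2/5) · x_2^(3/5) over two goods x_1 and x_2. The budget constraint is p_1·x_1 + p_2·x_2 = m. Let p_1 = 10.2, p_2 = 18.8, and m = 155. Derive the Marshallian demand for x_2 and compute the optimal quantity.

x_2* = 4.9468

Demand: x_1*(p_1,p_2,m) = 0.4·m/p_1 and x_2* = 0.6·m/p_2.
At p_1=10.2, p_2=18.8, m=155: x_2* = 0.6·155/18.8 = 4.9468.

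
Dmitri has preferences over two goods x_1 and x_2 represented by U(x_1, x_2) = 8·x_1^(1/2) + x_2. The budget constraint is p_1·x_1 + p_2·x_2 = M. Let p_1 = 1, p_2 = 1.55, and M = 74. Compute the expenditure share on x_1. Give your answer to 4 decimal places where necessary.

share on x_1 = 0.5195

Set MRS = p_1/p_2: 4·x_1^(−1/2) = p_1/p_2.
Solve: √x_1 = 4·p_2/p_1, so x_1*(p_1,p_2) = (4·p_2/p_1)², and x_2* = (M − p_1·x_1*)/p_2.
Plugging in: x_1* = (4·1.55/1)² = 38.44, x_2* = 22.9419.
Expenditure on x_1: 1·38.44 = 38.44; share = 0.5195.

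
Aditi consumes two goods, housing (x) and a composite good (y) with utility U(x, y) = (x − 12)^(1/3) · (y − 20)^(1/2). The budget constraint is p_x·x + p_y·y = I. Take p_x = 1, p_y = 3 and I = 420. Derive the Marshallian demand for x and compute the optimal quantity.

x* = 151.2

Let x' = x−12, y' = y−20. MRS = (2/3)·y'/x' = p_x/p_y.
After buying the subsistence bundle (12, 20), a share 0.4 of the remaining income goes to x: x* = 12 + 0.4·(I − 12p_x − 20p_y)/p_x.
Discretionary income = 420 − 12·1 − 20·3 = 348; x* = 12 + 0.4·348/1 = 151.2.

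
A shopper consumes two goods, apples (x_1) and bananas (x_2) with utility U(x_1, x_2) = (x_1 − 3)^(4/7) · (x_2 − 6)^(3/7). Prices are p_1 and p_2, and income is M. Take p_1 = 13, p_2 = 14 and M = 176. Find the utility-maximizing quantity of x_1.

This is Cobb-Douglas in (x_1−3, x_2−6): tangency gives 4/7·p_2·(x_2−6) = 3/7·p_1·(x_1−3).
After buying the subsistence bundle (3, 6), a share 4/7 of the remaining income goes to x_1: x_1* = 3 + 4/7·(M − 3p_1 − 6p_2)/p_1.
Discretionary income = 176 − 3·13 − 6·14 = 53; x_1* = 3 + 4/7·53/13 = 5.3297.

x_1* = 5.3297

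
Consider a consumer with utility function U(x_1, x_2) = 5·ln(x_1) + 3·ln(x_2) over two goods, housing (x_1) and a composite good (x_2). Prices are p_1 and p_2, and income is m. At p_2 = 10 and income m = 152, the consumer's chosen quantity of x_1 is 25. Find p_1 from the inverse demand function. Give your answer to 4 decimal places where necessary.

p_1 = 3.8

Tangency: MRS = (5/3)·x_2/x_1 = p_1/p_2.
Rearranging, p_2·x_2 = (3/5)·p_1·x_1. Substituting into the budget gives p_1·x_1·(1 + (3/5)) = m.
Demand: x_1*(p_1,p_2,m) = 0.625·m/p_1 and x_2* = 0.375·m/p_2.
Set x_1* = 25 in the demand function and solve for p_1: p_1 = 3.8.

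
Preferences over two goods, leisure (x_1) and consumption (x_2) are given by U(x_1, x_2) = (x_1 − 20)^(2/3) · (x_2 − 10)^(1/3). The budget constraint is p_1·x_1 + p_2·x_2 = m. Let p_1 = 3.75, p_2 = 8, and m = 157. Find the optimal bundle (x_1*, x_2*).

After buying the subsistence bundle (20, 10), a share 2/3 of the remaining income goes to x_1: x_1* = 20 + 2/3·(m − 20p_1 − 10p_2)/p_1.
Discretionary income = 157 − 20·3.75 − 10·8 = 2; x_1* = 20 + 2/3·2/3.75 = 20.3556; x_2* = 10 + 1/3·2/8 = 10.0833.

x_1* = 20.3556, x_2* = 10.0833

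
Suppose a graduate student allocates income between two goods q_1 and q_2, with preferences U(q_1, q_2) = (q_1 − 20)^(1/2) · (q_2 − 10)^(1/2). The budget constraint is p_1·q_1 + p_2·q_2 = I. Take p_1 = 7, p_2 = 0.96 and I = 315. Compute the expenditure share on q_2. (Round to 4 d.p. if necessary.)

Let q_1' = q_1−20, q_2' = q_2−10. MRS = q_2'/q_1' = p_1/p_2.
After buying the subsistence bundle (20, 10), a share 0.5 of the remaining income goes to q_1: q_1* = 20 + 0.5·(I − 20p_1 − 10p_2)/p_1.
Discretionary income = 315 − 20·7 − 10·0.96 = 165.4; q_1* = 20 + 0.5·165.4/7 = 31.8143; q_2* = 10 + 0.5·165.4/0.96 = 96.1458.
Expenditure on q_2: 0.96·96.1458 = 92.3; share = 0.293.

share on q_2 = 0.293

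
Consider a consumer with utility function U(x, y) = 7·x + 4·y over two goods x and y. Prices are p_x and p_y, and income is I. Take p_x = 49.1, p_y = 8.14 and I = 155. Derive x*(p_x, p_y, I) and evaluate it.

Linear utility — the consumer picks whichever good has higher MU/price: 7/49.1 = 0.1426 vs 4/8.14 = 0.4914.
y gives more utility per dollar, so spend all income on y: y* = I/p_y, x* = 0.
Numerically: x* = 0, y* = 19.0418.

x* = 0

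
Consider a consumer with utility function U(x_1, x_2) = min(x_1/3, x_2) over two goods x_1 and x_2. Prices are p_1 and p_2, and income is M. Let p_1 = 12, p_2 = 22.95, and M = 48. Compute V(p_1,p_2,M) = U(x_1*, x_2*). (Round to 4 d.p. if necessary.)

V = 0.8142

With perfect complements, no substitution: consume in ratio x_1:x_2 = 3:1.
Budget: p_1·x_1 + p_2·(1/3)·x_1 = M, so (3·p_1 + p_2)·x_1 = 3·M.
Demand: x_1*(p_1,p_2,M) = 3·M/(3·p_1 + p_2), x_2* = M/(3·p_1 + p_2).
Here 3·12 + 22.95 = 58.95, giving x_1* = 2.4427 and x_2* = 0.8142.
Utility at the optimum: U(2.4427, 0.8142) = 0.8142.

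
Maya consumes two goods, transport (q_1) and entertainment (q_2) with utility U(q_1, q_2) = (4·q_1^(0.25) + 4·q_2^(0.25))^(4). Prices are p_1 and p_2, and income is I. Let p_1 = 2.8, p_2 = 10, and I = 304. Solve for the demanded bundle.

Numerically q_2/q_1 = 0.18318, so q_1* = 304/(2.8 + 10·0.18318) = 65.6333 and q_2* = 0.18318·65.6333 = 12.0227.

q_1* = 65.6333, q_2* = 12.0227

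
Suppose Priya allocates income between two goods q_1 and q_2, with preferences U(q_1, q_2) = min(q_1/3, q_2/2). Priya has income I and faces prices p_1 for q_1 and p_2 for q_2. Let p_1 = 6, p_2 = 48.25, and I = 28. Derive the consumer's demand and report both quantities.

q_1* = 0.7336, q_2* = 0.4891

With perfect complements, no substitution: consume in ratio q_1:q_2 = 3:2.
Budget: p_1·q_1 + p_2·(2/3)·q_1 = I, so (3·p_1 + 2·p_2)·q_1 = 3·I.
Demand: q_1*(p_1,p_2,I) = 3·I/(3·p_1 + 2·p_2), q_2* = 2·I/(3·p_1 + 2·p_2).
Here 3·6 + 2·48.25 = 114.5, giving q_1* = 0.7336 and q_2* = 0.4891.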